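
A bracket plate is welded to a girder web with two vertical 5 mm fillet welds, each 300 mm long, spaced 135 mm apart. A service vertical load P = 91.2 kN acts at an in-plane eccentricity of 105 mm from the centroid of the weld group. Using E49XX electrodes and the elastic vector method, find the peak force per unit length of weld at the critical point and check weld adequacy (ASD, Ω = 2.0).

E49XX → F_EXX = 490 MPa.
Total weld length L_w = 600 mm. Treat welds as unit-width lines.
Polar moment about centroid: J = 2[d³/12 + d(b/2)²] = 2[300³/12 + 300×67.5²] = 7234000 mm³.
Direct shear f_v = P/L_w = 91.2×10³ / 600 = 152 N/mm (vertical).
Torsion M = P·e = 91.2×10³ × 105 = 9576000 N·mm.
Critical point at (x, y) = (67.5, 150) from centroid. f_tx = M·y/J = 198.6 N/mm; f_ty = M·x/J = 89.36 N/mm.
Resultant f_max = √[f_tx² + (f_v + f_ty)²] = √[198.6² + (152 + 89.36)²] = 312.5 N/mm.
Capacity per unit length: r_n/Ω = (1/2.0) × 0.6 × 490 × (0.707 × 5) = 519.6 N/mm.
312.5 ≤ 519.6 → adequate.

f_max ≈ 313 N/mm; adequate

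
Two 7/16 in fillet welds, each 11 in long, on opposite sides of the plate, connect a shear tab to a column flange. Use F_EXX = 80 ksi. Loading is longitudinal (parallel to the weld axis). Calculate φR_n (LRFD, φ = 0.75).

φR_n ≈ 245 kip

Effective throat t_e = 0.707 × 0.4375 = 0.3093 in.
Total length L = 22 in; A_we = 0.3093 × 22 = 6.805 in².
F_nw = 0.6 F_EXX = 0.6 × 80 = 48 ksi.
φR_n = 0.75 × 48 × 6.805 = 245 kip.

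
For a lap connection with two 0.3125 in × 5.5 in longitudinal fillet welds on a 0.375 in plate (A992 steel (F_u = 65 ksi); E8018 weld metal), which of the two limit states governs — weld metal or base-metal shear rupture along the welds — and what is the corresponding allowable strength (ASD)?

R_n/Ω ≈ 58.3 kip (weld metal governs)

E80XX → F_EXX = 80 ksi.
t_e = 0.707 × 0.3125 = 0.2209 in; L = 11 in.
Weld metal: R_n/Ω = (1/2.0) × 0.6 × 80 × 0.2209 × 11 = 58.33 kip.
Base metal (shear rupture): R_n/Ω = (1/2.0) × 0.6 × 65 × 0.375 × 11 = 80.44 kip.
Governing: weld metal.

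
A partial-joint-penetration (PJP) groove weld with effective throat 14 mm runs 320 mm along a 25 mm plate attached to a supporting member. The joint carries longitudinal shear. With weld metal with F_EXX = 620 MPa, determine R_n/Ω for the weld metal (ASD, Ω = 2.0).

Effective throat (given) t_e = 14 mm.
A_we = 14 × 320 = 4480 mm².
F_nw = 0.6 F_EXX = 372 MPa.
R_n/Ω = (372 × 4480) / 2.0 × 10⁻³ = 833.3 kN.

R_n/Ω ≈ 833 kN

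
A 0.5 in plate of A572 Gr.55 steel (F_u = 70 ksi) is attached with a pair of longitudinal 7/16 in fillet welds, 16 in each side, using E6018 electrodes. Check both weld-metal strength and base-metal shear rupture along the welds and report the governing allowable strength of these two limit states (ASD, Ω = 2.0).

R_n/Ω ≈ 178 kip (weld metal governs)

E60XX → F_EXX = 60 ksi.
t_e = 0.707 × 0.4375 = 0.3093 in; L = 32 in.
Weld metal: R_n/Ω = (1/2.0) × 0.6 × 60 × 0.3093 × 32 = 178.2 kip.
Base metal (shear rupture): R_n/Ω = (1/2.0) × 0.6 × 70 × 0.5 × 32 = 336 kip.
Governing: weld metal.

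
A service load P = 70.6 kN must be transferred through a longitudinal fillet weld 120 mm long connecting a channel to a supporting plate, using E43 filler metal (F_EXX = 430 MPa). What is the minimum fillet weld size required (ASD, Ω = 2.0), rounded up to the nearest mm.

Total weld length L = 120 mm.
Required throat t_e = P × Ω / (0.6 F_EXX × L) = 70.6 × 2.0 / (0.6 × 430 × 120 × 10⁻³) = 4.561 mm.
Required leg w = t_e / 0.707 = 6.451 mm → use 7 mm.

w = 7 mm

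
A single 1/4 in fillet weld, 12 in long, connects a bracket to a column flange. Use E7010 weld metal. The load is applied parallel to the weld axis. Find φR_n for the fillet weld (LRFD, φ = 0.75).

E70XX → F_EXX = 70 ksi.
Effective throat t_e = 0.707 × 0.25 = 0.1767 in.
Total length L = 12 in; A_we = 0.1767 × 12 = 2.121 in².
F_nw = 0.6 F_EXX = 0.6 × 70 = 42 ksi.
φR_n = 0.75 × 42 × 2.121 = 66.81 kips.

φR_n ≈ 66.8 kips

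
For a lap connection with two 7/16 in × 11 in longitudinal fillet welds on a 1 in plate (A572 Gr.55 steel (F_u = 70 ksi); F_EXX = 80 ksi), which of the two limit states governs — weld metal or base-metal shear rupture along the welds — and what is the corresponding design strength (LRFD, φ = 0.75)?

t_e = 0.707 × 0.4375 = 0.3093 in; L = 22 in.
Weld metal: φR_n = 0.75 × 0.6 × 80 × 0.3093 × 22 = 245 kip.
Base metal (shear rupture): φR_n = 0.75 × 0.6 × 70 × 1 × 22 = 693 kip.
Governing: weld metal.

φR_n ≈ 245 kip (weld metal governs)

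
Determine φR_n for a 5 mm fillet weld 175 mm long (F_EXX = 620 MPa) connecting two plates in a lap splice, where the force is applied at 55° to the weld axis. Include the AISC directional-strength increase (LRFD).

φR_n ≈ 237 kN

t_e = 0.707 × 5 = 3.535 mm; A_we = 3.535 × 175 = 618.6 mm².
Directional factor: 1.0 + 0.5 sin^1.5(55°) = 1.371.
F_nw = 0.6 × 620 × 1.371 = 509.9 MPa.
φR_n = 0.75 × 509.9 × 618.6 × 10⁻³ = 236.6 kN.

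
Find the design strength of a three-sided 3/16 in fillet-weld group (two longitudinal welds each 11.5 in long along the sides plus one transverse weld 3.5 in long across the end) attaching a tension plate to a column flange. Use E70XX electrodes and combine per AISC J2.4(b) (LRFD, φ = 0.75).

φR_n ≈ 111 kip

E70XX → F_EXX = 70 ksi.
t_e = 0.707 × 0.1875 = 0.1326 in.
R_nwl = 0.6 × 70 × 0.1326 × 23 = 128.1 kip (longitudinal, 2 welds).
R_nwt = 0.6 × 70 × 0.1326 × 3.5 = 19.49 kip (transverse, base value).
(i) R_nwl + R_nwt = 147.5 kip; (ii) 0.85 R_nwl + 1.5 R_nwt = 138.1 kip.
R_n = max = 147.5 kip [governs: (i)]; φR_n = 110.7 kip.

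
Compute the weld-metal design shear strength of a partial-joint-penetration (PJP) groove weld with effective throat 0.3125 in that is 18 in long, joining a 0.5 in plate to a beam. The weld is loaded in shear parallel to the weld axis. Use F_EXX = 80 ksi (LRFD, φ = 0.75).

Effective throat (given) t_e = 0.3125 in.
A_we = 0.3125 × 18 = 5.625 in².
F_nw = 0.6 F_EXX = 48 ksi.
φR_n = 0.75 × 48 × 5.625 = 202.5 kip.

φR_n ≈ 202 kip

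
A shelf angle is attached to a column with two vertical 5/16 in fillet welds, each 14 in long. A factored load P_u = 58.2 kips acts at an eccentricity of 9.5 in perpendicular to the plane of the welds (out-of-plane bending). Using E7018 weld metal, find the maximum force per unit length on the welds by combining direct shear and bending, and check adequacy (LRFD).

E70XX → F_EXX = 70 ksi.
L_w = 2 × 14 = 28 in; section modulus (unit throat) S = 2 × L²/6 = 65.33 in².
Direct shear f_v = P/L_w = 58.2/28 = 2.079 kip/in.
Moment M = P × e = 58.2 × 9.5 = 552.9 kip·in; bending f_b = M/S = 8.463 kip/in.
f_max = √(f_v² + f_b²) = √(2.079² + 8.463²) = 8.714 kip/in.
φr_n = 0.75 × 0.6 × 70 × (0.707 × 0.3125) = 6.96 kip/in → NOT adequate.

f_max ≈ 8.71 kip/in; NOT adequate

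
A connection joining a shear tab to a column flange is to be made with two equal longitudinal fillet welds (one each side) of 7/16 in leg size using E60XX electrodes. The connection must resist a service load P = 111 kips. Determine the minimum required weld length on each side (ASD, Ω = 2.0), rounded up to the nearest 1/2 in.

L = 10 in on each side

E60XX → F_EXX = 60 ksi.
Throat t_e = 0.707 × 0.4375 = 0.3093 in.
r_n/Ω = (0.6 × 60 × 0.3093) / 2.0 = 5.568 kip/in.
L_req = P / (r_n/Ω) = 111 / 5.568 = 19.94 in total.
Per side: 19.94 / 2 = 9.968 in.
Round up → use L = 10 in on each side.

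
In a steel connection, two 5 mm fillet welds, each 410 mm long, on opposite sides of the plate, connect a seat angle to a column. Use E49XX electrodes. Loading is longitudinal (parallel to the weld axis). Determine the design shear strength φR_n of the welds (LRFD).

E49XX → F_EXX = 490 MPa.
Effective throat t_e = 0.707 × 5 = 3.535 mm.
Total length L = 820 mm; A_we = 3.535 × 820 = 2899 mm².
F_nw = 0.6 F_EXX = 0.6 × 490 = 294 MPa.
φR_n = 0.75 × 294 × 2899 × 10⁻³ = 639.2 kN.

φR_n ≈ 639 kN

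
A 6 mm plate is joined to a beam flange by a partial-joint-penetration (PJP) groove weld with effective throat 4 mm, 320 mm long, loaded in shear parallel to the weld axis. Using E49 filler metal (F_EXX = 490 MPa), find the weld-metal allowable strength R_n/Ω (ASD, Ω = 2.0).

Effective throat (given) t_e = 4 mm.
A_we = 4 × 320 = 1280 mm².
F_nw = 0.6 F_EXX = 294 MPa.
R_n/Ω = (294 × 1280) / 2.0 × 10⁻³ = 188.2 kN.

R_n/Ω ≈ 188 kN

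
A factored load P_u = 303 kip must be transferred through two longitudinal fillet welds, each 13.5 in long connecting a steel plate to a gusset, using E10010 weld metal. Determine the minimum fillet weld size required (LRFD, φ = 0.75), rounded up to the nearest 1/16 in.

E100XX → F_EXX = 100 ksi.
Total weld length L = 27 in.
Required throat t_e = P_u / (φ × 0.6 F_EXX × L) = 303 / (0.75 × 0.6 × 100 × 27) = 0.2494 in.
Required leg w = t_e / 0.707 = 0.3527 in → use 3/8 in.

w = 3/8 in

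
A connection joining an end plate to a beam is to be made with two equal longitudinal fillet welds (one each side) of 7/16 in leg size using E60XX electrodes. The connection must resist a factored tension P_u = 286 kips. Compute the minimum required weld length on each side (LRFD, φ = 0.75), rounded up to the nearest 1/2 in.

E60XX → F_EXX = 60 ksi.
Throat t_e = 0.707 × 0.4375 = 0.3093 in.
φr_n = 0.75 × 0.6 × 60 × 0.3093 = 8.351 kips/in.
L_req = P_u / φr_n = 286 / 8.351 = 34.25 in total.
Per side: 34.25 / 2 = 17.12 in.
Round up → use L = 17.5 in on each side.

L = 17.5 in on each side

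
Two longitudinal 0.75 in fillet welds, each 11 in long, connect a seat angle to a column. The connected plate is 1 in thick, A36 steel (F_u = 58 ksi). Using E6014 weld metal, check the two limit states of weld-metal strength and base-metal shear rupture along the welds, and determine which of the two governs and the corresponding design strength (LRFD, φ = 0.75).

φR_n ≈ 315 kips (weld metal governs)

E60XX → F_EXX = 60 ksi.
t_e = 0.707 × 0.75 = 0.5302 in; L = 22 in.
Weld metal: φR_n = 0.75 × 0.6 × 60 × 0.5302 × 22 = 315 kips.
Base metal (shear rupture): φR_n = 0.75 × 0.6 × 58 × 1 × 22 = 574.2 kips.
Governing: weld metal.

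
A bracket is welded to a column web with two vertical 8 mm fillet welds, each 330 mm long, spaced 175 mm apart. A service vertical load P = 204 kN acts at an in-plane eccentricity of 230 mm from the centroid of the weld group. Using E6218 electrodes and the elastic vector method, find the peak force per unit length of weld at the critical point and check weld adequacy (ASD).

E62XX → F_EXX = 620 MPa.
Total weld length L_w = 660 mm. Treat welds as unit-width lines.
Polar moment about centroid: J = 2[d³/12 + d(b/2)²] = 2[330³/12 + 330×87.5²] = 11040000 mm³.
Direct shear f_v = P/L_w = 204×10³ / 660 = 309.1 N/mm (vertical).
Torsion M = P·e = 204×10³ × 230 = 46920000 N·mm.
Critical point at (x, y) = (87.5, 165) from centroid. f_tx = M·y/J = 701.1 N/mm; f_ty = M·x/J = 371.8 N/mm.
Resultant f_max = √[f_tx² + (f_v + f_ty)²] = √[701.1² + (309.1 + 371.8)²] = 977.3 N/mm.
Capacity per unit length: r_n/Ω = (1/2.0) × 0.6 × 620 × (0.707 × 8) = 1052 N/mm.
977.3 ≤ 1052 → adequate.

f_max ≈ 977 N/mm; adequate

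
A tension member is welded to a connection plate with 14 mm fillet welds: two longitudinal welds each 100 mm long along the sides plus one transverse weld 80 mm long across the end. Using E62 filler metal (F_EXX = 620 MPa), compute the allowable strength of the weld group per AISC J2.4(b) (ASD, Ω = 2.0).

t_e = 0.707 × 14 = 9.898 mm.
R_nwl = 0.6 × 620 × 9.898 × 200 × 10⁻³ = 736.4 kN (longitudinal, 2 welds).
R_nwt = 0.6 × 620 × 9.898 × 80 × 10⁻³ = 294.6 kN (transverse, base value).
(i) R_nwl + R_nwt = 1031 kN; (ii) 0.85 R_nwl + 1.5 R_nwt = 1068 kN.
R_n = max = 1068 kN [governs: (ii)]; R_n/Ω = 533.9 kN.

R_n/Ω ≈ 534 kN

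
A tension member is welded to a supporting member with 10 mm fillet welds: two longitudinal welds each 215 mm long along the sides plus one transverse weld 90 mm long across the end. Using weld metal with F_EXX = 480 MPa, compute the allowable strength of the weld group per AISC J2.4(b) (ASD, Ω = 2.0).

t_e = 0.707 × 10 = 7.07 mm.
R_nwl = 0.6 × 480 × 7.07 × 430 × 10⁻³ = 875.5 kN (longitudinal, 2 welds).
R_nwt = 0.6 × 480 × 7.07 × 90 × 10⁻³ = 183.3 kN (transverse, base value).
(i) R_nwl + R_nwt = 1059 kN; (ii) 0.85 R_nwl + 1.5 R_nwt = 1019 kN.
R_n = max = 1059 kN [governs: (i)]; R_n/Ω = 529.4 kN.

R_n/Ω ≈ 529 kN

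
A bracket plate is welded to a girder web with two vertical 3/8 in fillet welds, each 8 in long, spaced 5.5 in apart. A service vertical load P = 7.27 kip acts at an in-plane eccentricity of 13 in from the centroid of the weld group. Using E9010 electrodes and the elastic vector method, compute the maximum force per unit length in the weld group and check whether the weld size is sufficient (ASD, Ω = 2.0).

E90XX → F_EXX = 90 ksi.
Total weld length L_w = 16 in. Treat welds as unit-width lines.
Polar moment about centroid: J = 2[d³/12 + d(b/2)²] = 2[8³/12 + 8×2.75²] = 206.3 in³.
Direct shear f_v = P/L_w = 7.27 / 16 = 0.4544 kip/in (vertical).
Torsion M = P·e = 7.27 × 13 = 94.51 kip·in.
Critical point at (x, y) = (2.75, 4) from centroid. f_tx = M·y/J = 1.832 kip/in; f_ty = M·x/J = 1.26 kip/in.
Resultant f_max = √[f_tx² + (f_v + f_ty)²] = √[1.832² + (0.4544 + 1.26)²] = 2.509 kip/in.
Capacity per unit length: r_n/Ω = (1/2.0) × 0.6 × 90 × (0.707 × 0.375) = 7.158 kip/in.
2.509 ≤ 7.158 → adequate.

f_max ≈ 2.51 kip/in; adequate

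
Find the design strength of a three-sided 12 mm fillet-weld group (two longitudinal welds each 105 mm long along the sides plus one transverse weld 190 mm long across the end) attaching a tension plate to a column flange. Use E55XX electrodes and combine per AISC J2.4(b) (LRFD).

E55XX → F_EXX = 550 MPa.
t_e = 0.707 × 12 = 8.484 mm.
R_nwl = 0.6 × 550 × 8.484 × 210 × 10⁻³ = 587.9 kN (longitudinal, 2 welds).
R_nwt = 0.6 × 550 × 8.484 × 190 × 10⁻³ = 531.9 kN (transverse, base value).
(i) R_nwl + R_nwt = 1120 kN; (ii) 0.85 R_nwl + 1.5 R_nwt = 1298 kN.
R_n = max = 1298 kN [governs: (ii)]; φR_n = 973.3 kN.

φR_n ≈ 973 kN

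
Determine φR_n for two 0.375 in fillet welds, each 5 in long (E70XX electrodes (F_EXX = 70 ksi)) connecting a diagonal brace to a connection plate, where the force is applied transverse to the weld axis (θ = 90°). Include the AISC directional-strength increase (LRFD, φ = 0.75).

φR_n ≈ 125 kip

t_e = 0.707 × 0.375 = 0.2651 in; A_we = 0.2651 × 10 = 2.651 in².
Directional factor: 1.0 + 0.5 sin^1.5(90°) = 1.5.
F_nw = 0.6 × 70 × 1.5 = 63 ksi.
φR_n = 0.75 × 63 × 2.651 = 125.3 kip.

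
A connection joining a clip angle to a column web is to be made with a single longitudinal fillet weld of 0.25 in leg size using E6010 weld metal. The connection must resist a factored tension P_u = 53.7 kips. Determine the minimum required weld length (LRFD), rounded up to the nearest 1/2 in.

L = 11.5 in

E60XX → F_EXX = 60 ksi.
Throat t_e = 0.707 × 0.25 = 0.1767 in.
φr_n = 0.75 × 0.6 × 60 × 0.1767 = 4.772 kips/in.
L_req = P_u / φr_n = 53.7 / 4.772 = 11.25 in total.
Round up → use L = 11.5 in.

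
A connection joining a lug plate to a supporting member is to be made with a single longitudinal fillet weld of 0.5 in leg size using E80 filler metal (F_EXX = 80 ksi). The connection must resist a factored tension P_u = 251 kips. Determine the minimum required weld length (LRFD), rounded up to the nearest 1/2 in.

L = 20 in

Throat t_e = 0.707 × 0.5 = 0.3535 in.
φr_n = 0.75 × 0.6 × 80 × 0.3535 = 12.73 kips/in.
L_req = P_u / φr_n = 251 / 12.73 = 19.72 in total.
Round up → use L = 20 in.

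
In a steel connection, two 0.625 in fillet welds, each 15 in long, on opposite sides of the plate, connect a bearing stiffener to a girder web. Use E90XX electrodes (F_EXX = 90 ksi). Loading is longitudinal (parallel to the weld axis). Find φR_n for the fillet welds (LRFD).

φR_n ≈ 537 kips

Effective throat t_e = 0.707 × 0.625 = 0.4419 in.
Total length L = 30 in; A_we = 0.4419 × 30 = 13.26 in².
F_nw = 0.6 F_EXX = 0.6 × 90 = 54 ksi.
φR_n = 0.75 × 54 × 13.26 = 536.9 kips.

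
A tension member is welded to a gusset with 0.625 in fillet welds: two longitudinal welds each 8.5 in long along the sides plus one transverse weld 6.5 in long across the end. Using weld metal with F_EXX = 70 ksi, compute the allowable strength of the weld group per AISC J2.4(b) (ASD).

t_e = 0.707 × 0.625 = 0.4419 in.
R_nwl = 0.6 × 70 × 0.4419 × 17 = 315.5 kips (longitudinal, 2 welds).
R_nwt = 0.6 × 70 × 0.4419 × 6.5 = 120.6 kips (transverse, base value).
(i) R_nwl + R_nwt = 436.1 kips; (ii) 0.85 R_nwl + 1.5 R_nwt = 449.1 kips.
R_n = max = 449.1 kips [governs: (ii)]; R_n/Ω = 224.6 kips.

R_n/Ω ≈ 225 kips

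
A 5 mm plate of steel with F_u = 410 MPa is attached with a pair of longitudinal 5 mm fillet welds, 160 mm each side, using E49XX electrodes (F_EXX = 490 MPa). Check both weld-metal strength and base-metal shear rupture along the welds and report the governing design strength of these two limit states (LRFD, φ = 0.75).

φR_n ≈ 249 kN (weld metal governs)

t_e = 0.707 × 5 = 3.535 mm; L = 320 mm.
Weld metal: φR_n = 0.75 × 0.6 × 490 × 3.535 × 320 × 10⁻³ = 249.4 kN.
Base metal (shear rupture): φR_n = 0.75 × 0.6 × 410 × 5 × 320 × 10⁻³ = 295.2 kN.
Governing: weld metal.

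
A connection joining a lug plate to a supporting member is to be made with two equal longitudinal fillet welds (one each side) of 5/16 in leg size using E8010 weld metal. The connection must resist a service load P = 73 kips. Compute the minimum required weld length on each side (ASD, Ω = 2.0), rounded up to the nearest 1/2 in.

L = 7 in on each side

E80XX → F_EXX = 80 ksi.
Throat t_e = 0.707 × 0.3125 = 0.2209 in.
r_n/Ω = (0.6 × 80 × 0.2209) / 2.0 = 5.302 kip/in.
L_req = P / (r_n/Ω) = 73 / 5.302 = 13.77 in total.
Per side: 13.77 / 2 = 6.884 in.
Round up → use L = 7 in on each side.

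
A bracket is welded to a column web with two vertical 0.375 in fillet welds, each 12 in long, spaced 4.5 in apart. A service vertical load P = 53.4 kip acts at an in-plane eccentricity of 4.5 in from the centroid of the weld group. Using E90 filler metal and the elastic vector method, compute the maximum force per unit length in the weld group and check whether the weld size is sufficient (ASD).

E90XX → F_EXX = 90 ksi.
Total weld length L_w = 24 in. Treat welds as unit-width lines.
Polar moment about centroid: J = 2[d³/12 + d(b/2)²] = 2[12³/12 + 12×2.25²] = 409.5 in³.
Direct shear f_v = P/L_w = 53.4 / 24 = 2.225 kip/in (vertical).
Torsion M = P·e = 53.4 × 4.5 = 240.3 kip·in.
Critical point at (x, y) = (2.25, 6) from centroid. f_tx = M·y/J = 3.521 kip/in; f_ty = M·x/J = 1.32 kip/in.
Resultant f_max = √[f_tx² + (f_v + f_ty)²] = √[3.521² + (2.225 + 1.32)²] = 4.997 kip/in.
Capacity per unit length: r_n/Ω = (1/2.0) × 0.6 × 90 × (0.707 × 0.375) = 7.158 kip/in.
4.997 ≤ 7.158 → adequate.

f_max ≈ 5 kip/in; adequate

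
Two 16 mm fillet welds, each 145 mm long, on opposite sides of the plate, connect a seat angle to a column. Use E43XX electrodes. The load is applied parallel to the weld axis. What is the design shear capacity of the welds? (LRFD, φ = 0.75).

φR_n ≈ 635 kN

E43XX → F_EXX = 430 MPa.
Effective throat t_e = 0.707 × 16 = 11.31 mm.
Total length L = 290 mm; A_we = 11.31 × 290 = 3280 mm².
F_nw = 0.6 F_EXX = 0.6 × 430 = 258 MPa.
φR_n = 0.75 × 258 × 3280 × 10⁻³ = 634.8 kN.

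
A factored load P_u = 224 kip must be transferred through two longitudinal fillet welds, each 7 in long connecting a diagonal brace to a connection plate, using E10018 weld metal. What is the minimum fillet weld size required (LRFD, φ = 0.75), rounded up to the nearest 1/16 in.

E100XX → F_EXX = 100 ksi.
Total weld length L = 14 in.
Required throat t_e = P_u / (φ × 0.6 F_EXX × L) = 224 / (0.75 × 0.6 × 100 × 14) = 0.3556 in.
Required leg w = t_e / 0.707 = 0.5029 in → use 9/16 in.

w = 9/16 in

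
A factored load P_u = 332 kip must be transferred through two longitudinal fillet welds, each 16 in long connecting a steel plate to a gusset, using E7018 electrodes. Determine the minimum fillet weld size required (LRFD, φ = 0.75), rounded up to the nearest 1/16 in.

E70XX → F_EXX = 70 ksi.
Total weld length L = 32 in.
Required throat t_e = P_u / (φ × 0.6 F_EXX × L) = 332 / (0.75 × 0.6 × 70 × 32) = 0.3294 in.
Required leg w = t_e / 0.707 = 0.4659 in → use 1/2 in.

w = 1/2 in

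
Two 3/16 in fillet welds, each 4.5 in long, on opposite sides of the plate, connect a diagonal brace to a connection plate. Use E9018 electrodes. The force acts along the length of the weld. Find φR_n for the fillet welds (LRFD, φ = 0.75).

E90XX → F_EXX = 90 ksi.
Effective throat t_e = 0.707 × 0.1875 = 0.1326 in.
Total length L = 9 in; A_we = 0.1326 × 9 = 1.193 in².
F_nw = 0.6 F_EXX = 0.6 × 90 = 54 ksi.
φR_n = 0.75 × 54 × 1.193 = 48.32 kip.

φR_n ≈ 48.3 kip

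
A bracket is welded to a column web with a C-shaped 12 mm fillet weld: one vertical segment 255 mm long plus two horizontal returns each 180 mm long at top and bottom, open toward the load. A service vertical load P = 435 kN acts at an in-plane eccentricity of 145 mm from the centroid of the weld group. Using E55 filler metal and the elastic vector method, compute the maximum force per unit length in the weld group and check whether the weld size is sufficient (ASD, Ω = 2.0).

f_max ≈ 1780 N/mm; NOT adequate

E55XX → F_EXX = 550 MPa.
Total weld length L_w = 615 mm. Treat welds as unit-width lines.
Centroid: x̄ = 2×180×90 / 615 = 52.68 mm from the vertical weld.
Polar moment about centroid: J = I_x + I_y = [255³/12 + 2×180×127.5²] + [255×52.68² + 2(180³/12 + 180×37.32²)] = 9415000 mm³.
Direct shear f_v = P/L_w = 435×10³ / 615 = 707.3 N/mm (vertical).
Torsion M = P·e = 435×10³ × 145 = 63075000 N·mm.
Critical point at (x, y) = (127.3, 127.5) from centroid. f_tx = M·y/J = 854.2 N/mm; f_ty = M·x/J = 852.9 N/mm.
Resultant f_max = √[f_tx² + (f_v + f_ty)²] = √[854.2² + (707.3 + 852.9)²] = 1779 N/mm.
Capacity per unit length: r_n/Ω = (1/2.0) × 0.6 × 550 × (0.707 × 12) = 1400 N/mm.
1779 > 1400 → NOT adequate.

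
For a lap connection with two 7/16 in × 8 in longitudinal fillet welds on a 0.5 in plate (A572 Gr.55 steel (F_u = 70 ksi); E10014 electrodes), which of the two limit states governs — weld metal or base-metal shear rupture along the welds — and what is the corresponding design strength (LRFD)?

φR_n ≈ 223 kips (weld metal governs)

E100XX → F_EXX = 100 ksi.
t_e = 0.707 × 0.4375 = 0.3093 in; L = 16 in.
Weld metal: φR_n = 0.75 × 0.6 × 100 × 0.3093 × 16 = 222.7 kips.
Base metal (shear rupture): φR_n = 0.75 × 0.6 × 70 × 0.5 × 16 = 252 kips.
Governing: weld metal.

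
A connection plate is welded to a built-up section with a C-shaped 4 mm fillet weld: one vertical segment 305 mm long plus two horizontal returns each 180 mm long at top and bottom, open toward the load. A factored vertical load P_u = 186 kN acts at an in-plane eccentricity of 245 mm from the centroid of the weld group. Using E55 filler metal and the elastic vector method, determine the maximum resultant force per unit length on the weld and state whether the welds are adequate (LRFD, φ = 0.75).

E55XX → F_EXX = 550 MPa.
Total weld length L_w = 665 mm. Treat welds as unit-width lines.
Centroid: x̄ = 2×180×90 / 665 = 48.72 mm from the vertical weld.
Polar moment about centroid: J = I_x + I_y = [305³/12 + 2×180×152.5²] + [305×48.72² + 2(180³/12 + 180×41.28²)] = 13050000 mm³.
Direct shear f_v = P/L_w = 186×10³ / 665 = 279.7 N/mm (vertical).
Torsion M = P·e = 186×10³ × 245 = 45570000 N·mm.
Critical point at (x, y) = (131.3, 152.5) from centroid. f_tx = M·y/J = 532.7 N/mm; f_ty = M·x/J = 458.6 N/mm.
Resultant f_max = √[f_tx² + (f_v + f_ty)²] = √[532.7² + (279.7 + 458.6)²] = 910.4 N/mm.
Capacity per unit length: φr_n = 0.75 × 0.6 × 550 × (0.707 × 4) = 699.9 N/mm.
910.4 > 699.9 → NOT adequate.

f_max ≈ 910 N/mm; NOT adequate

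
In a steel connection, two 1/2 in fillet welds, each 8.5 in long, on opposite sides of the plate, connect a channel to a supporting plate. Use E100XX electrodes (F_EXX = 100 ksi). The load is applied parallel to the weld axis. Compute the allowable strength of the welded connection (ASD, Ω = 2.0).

R_n/Ω ≈ 180 kip

Effective throat t_e = 0.707 × 0.5 = 0.3535 in.
Total length L = 17 in; A_we = 0.3535 × 17 = 6.01 in².
F_nw = 0.6 F_EXX = 0.6 × 100 = 60 ksi.
R_n = 60 × 6.01 = 360.6 kip; R_n/Ω = 360.6/2.0 = 180.3 kip.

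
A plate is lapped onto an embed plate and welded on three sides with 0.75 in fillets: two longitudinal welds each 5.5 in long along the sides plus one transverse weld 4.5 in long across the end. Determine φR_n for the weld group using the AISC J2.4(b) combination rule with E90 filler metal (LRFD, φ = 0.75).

φR_n ≈ 346 kips

E90XX → F_EXX = 90 ksi.
t_e = 0.707 × 0.75 = 0.5302 in.
R_nwl = 0.6 × 90 × 0.5302 × 11 = 315 kips (longitudinal, 2 welds).
R_nwt = 0.6 × 90 × 0.5302 × 4.5 = 128.9 kips (transverse, base value).
(i) R_nwl + R_nwt = 443.8 kips; (ii) 0.85 R_nwl + 1.5 R_nwt = 461 kips.
R_n = max = 461 kips [governs: (ii)]; φR_n = 345.7 kips.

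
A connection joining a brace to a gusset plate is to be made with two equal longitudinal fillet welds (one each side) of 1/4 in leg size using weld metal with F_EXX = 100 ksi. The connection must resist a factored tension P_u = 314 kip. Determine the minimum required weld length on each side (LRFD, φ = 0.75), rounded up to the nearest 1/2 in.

L = 20 in on each side

Throat t_e = 0.707 × 0.25 = 0.1767 in.
φr_n = 0.75 × 0.6 × 100 × 0.1767 = 7.954 kip/in.
L_req = P_u / φr_n = 314 / 7.954 = 39.48 in total.
Per side: 39.48 / 2 = 19.74 in.
Round up → use L = 20 in on each side.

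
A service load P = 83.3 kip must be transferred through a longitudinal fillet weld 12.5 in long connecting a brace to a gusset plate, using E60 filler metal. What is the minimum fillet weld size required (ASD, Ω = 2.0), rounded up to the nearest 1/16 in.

w = 9/16 in

E60XX → F_EXX = 60 ksi.
Total weld length L = 12.5 in.
Required throat t_e = P × Ω / (0.6 F_EXX × L) = 83.3 × 2.0 / (0.6 × 60 × 12.5) = 0.3702 in.
Required leg w = t_e / 0.707 = 0.5237 in → use 9/16 in.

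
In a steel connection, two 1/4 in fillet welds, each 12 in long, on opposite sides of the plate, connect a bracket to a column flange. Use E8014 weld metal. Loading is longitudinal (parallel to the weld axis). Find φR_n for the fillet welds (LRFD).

φR_n ≈ 153 kips

E80XX → F_EXX = 80 ksi.
Effective throat t_e = 0.707 × 0.25 = 0.1767 in.
Total length L = 24 in; A_we = 0.1767 × 24 = 4.242 in².
F_nw = 0.6 F_EXX = 0.6 × 80 = 48 ksi.
φR_n = 0.75 × 48 × 4.242 = 152.7 kips.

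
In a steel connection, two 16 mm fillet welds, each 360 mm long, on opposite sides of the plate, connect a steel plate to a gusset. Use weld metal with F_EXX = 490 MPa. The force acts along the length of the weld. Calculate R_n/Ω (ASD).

R_n/Ω ≈ 1200 kN

Effective throat t_e = 0.707 × 16 = 11.31 mm.
Total length L = 720 mm; A_we = 11.31 × 720 = 8145 mm².
F_nw = 0.6 F_EXX = 0.6 × 490 = 294 MPa.
R_n = 294 × 8145 × 10⁻³ = 2395 kN; R_n/Ω = 2395/2.0 = 1197 kN.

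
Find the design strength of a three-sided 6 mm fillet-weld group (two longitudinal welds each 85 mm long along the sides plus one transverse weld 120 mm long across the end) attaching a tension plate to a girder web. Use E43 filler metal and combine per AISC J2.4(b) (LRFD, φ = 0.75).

φR_n ≈ 266 kN

E43XX → F_EXX = 430 MPa.
t_e = 0.707 × 6 = 4.242 mm.
R_nwl = 0.6 × 430 × 4.242 × 170 × 10⁻³ = 186.1 kN (longitudinal, 2 welds).
R_nwt = 0.6 × 430 × 4.242 × 120 × 10⁻³ = 131.3 kN (transverse, base value).
(i) R_nwl + R_nwt = 317.4 kN; (ii) 0.85 R_nwl + 1.5 R_nwt = 355.1 kN.
R_n = max = 355.1 kN [governs: (ii)]; φR_n = 266.4 kN.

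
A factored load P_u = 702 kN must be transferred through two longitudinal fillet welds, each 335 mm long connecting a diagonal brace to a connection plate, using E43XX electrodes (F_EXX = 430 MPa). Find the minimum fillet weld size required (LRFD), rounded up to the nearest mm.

w = 8 mm

Total weld length L = 670 mm.
Required throat t_e = P_u / (φ × 0.6 F_EXX × L) = 702 / (0.75 × 0.6 × 430 × 670 × 10⁻³) = 5.415 mm.
Required leg w = t_e / 0.707 = 7.659 mm → use 8 mm.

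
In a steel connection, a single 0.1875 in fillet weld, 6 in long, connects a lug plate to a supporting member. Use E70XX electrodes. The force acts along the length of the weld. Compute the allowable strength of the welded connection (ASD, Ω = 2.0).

E70XX → F_EXX = 70 ksi.
Effective throat t_e = 0.707 × 0.1875 = 0.1326 in.
Total length L = 6 in; A_we = 0.1326 × 6 = 0.7954 in².
F_nw = 0.6 F_EXX = 0.6 × 70 = 42 ksi.
R_n = 42 × 0.7954 = 33.41 kip; R_n/Ω = 33.41/2.0 = 16.7 kip.

R_n/Ω ≈ 16.7 kip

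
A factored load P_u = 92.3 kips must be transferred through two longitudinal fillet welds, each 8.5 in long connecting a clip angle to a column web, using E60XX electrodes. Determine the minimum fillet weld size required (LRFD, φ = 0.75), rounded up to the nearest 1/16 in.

w = 5/16 in

E60XX → F_EXX = 60 ksi.
Total weld length L = 17 in.
Required throat t_e = P_u / (φ × 0.6 F_EXX × L) = 92.3 / (0.75 × 0.6 × 60 × 17) = 0.2011 in.
Required leg w = t_e / 0.707 = 0.2844 in → use 5/16 in.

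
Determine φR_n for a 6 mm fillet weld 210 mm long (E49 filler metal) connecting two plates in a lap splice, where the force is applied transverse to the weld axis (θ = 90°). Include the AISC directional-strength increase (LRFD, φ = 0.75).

φR_n ≈ 295 kN

E49XX → F_EXX = 490 MPa.
t_e = 0.707 × 6 = 4.242 mm; A_we = 4.242 × 210 = 890.8 mm².
Directional factor: 1.0 + 0.5 sin^1.5(90°) = 1.5.
F_nw = 0.6 × 490 × 1.5 = 441 MPa.
φR_n = 0.75 × 441 × 890.8 × 10⁻³ = 294.6 kN.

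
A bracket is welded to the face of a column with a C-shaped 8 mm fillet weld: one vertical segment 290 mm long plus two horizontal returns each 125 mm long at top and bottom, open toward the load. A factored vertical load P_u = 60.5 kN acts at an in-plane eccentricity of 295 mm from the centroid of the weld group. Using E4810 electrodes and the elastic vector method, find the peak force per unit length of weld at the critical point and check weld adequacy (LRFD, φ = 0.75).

f_max ≈ 453 N/mm; adequate

E48XX → F_EXX = 480 MPa.
Total weld length L_w = 540 mm. Treat welds as unit-width lines.
Centroid: x̄ = 2×125×62.5 / 540 = 28.94 mm from the vertical weld.
Polar moment about centroid: J = I_x + I_y = [290³/12 + 2×125×145²] + [290×28.94² + 2(125³/12 + 125×33.56²)] = 8139000 mm³.
Direct shear f_v = P/L_w = 60.5×10³ / 540 = 112 N/mm (vertical).
Torsion M = P·e = 60.5×10³ × 295 = 17848000 N·mm.
Critical point at (x, y) = (96.06, 145) from centroid. f_tx = M·y/J = 318 N/mm; f_ty = M·x/J = 210.7 N/mm.
Resultant f_max = √[f_tx² + (f_v + f_ty)²] = √[318² + (112 + 210.7)²] = 453 N/mm.
Capacity per unit length: φr_n = 0.75 × 0.6 × 480 × (0.707 × 8) = 1222 N/mm.
453 ≤ 1222 → adequate.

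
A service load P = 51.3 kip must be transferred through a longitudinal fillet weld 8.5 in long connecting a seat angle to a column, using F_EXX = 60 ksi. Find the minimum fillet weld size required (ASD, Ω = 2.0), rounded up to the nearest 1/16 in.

w = 1/2 in

Total weld length L = 8.5 in.
Required throat t_e = P × Ω / (0.6 F_EXX × L) = 51.3 × 2.0 / (0.6 × 60 × 8.5) = 0.3353 in.
Required leg w = t_e / 0.707 = 0.4742 in → use 1/2 in.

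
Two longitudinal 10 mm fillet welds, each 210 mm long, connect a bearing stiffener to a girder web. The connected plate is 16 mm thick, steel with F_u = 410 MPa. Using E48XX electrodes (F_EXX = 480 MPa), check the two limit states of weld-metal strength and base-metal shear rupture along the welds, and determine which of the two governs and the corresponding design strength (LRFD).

t_e = 0.707 × 10 = 7.07 mm; L = 420 mm.
Weld metal: φR_n = 0.75 × 0.6 × 480 × 7.07 × 420 × 10⁻³ = 641.4 kN.
Base metal (shear rupture): φR_n = 0.75 × 0.6 × 410 × 16 × 420 × 10⁻³ = 1240 kN.
Governing: weld metal.

φR_n ≈ 641 kN (weld metal governs)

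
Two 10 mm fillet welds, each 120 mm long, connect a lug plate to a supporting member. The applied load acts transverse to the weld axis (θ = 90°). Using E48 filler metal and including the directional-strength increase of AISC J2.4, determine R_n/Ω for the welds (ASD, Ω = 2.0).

R_n/Ω ≈ 367 kN

E48XX → F_EXX = 480 MPa.
t_e = 0.707 × 10 = 7.07 mm; A_we = 7.07 × 240 = 1697 mm².
Directional factor: 1.0 + 0.5 sin^1.5(90°) = 1.5.
F_nw = 0.6 × 480 × 1.5 = 432 MPa.
R_n/Ω = (432 × 1697) / 2.0 × 10⁻³ = 366.5 kN.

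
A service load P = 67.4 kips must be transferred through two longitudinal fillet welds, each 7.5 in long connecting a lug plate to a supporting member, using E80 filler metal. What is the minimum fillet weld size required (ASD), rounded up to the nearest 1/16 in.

E80XX → F_EXX = 80 ksi.
Total weld length L = 15 in.
Required throat t_e = P × Ω / (0.6 F_EXX × L) = 67.4 × 2.0 / (0.6 × 80 × 15) = 0.1872 in.
Required leg w = t_e / 0.707 = 0.2648 in → use 5/16 in.

w = 5/16 in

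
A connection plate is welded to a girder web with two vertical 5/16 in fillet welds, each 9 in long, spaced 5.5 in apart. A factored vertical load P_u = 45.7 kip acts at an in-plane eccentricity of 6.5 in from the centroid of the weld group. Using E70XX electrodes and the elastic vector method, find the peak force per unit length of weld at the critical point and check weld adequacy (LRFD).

f_max ≈ 7.72 kip/in; NOT adequate

E70XX → F_EXX = 70 ksi.
Total weld length L_w = 18 in. Treat welds as unit-width lines.
Polar moment about centroid: J = 2[d³/12 + d(b/2)²] = 2[9³/12 + 9×2.75²] = 257.6 in³.
Direct shear f_v = P/L_w = 45.7 / 18 = 2.539 kip/in (vertical).
Torsion M = P·e = 45.7 × 6.5 = 297.05 kip·in.
Critical point at (x, y) = (2.75, 4.5) from centroid. f_tx = M·y/J = 5.189 kip/in; f_ty = M·x/J = 3.171 kip/in.
Resultant f_max = √[f_tx² + (f_v + f_ty)²] = √[5.189² + (2.539 + 3.171)²] = 7.715 kip/in.
Capacity per unit length: φr_n = 0.75 × 0.6 × 70 × (0.707 × 0.3125) = 6.96 kip/in.
7.715 > 6.96 → NOT adequate.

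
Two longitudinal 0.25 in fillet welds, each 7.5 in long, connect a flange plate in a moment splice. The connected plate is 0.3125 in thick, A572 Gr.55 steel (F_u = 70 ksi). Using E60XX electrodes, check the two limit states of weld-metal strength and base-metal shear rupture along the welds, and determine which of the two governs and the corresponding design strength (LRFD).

E60XX → F_EXX = 60 ksi.
t_e = 0.707 × 0.25 = 0.1767 in; L = 15 in.
Weld metal: φR_n = 0.75 × 0.6 × 60 × 0.1767 × 15 = 71.58 kip.
Base metal (shear rupture): φR_n = 0.75 × 0.6 × 70 × 0.3125 × 15 = 147.7 kip.
Governing: weld metal.

φR_n ≈ 71.6 kip (weld metal governs)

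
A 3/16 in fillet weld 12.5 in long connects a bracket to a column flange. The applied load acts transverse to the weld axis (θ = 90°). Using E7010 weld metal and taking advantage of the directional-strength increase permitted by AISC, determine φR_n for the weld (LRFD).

φR_n ≈ 78.3 kip

E70XX → F_EXX = 70 ksi.
t_e = 0.707 × 0.1875 = 0.1326 in; A_we = 0.1326 × 12.5 = 1.657 in².
Directional factor: 1.0 + 0.5 sin^1.5(90°) = 1.5.
F_nw = 0.6 × 70 × 1.5 = 63 ksi.
φR_n = 0.75 × 63 × 1.657 = 78.29 kip.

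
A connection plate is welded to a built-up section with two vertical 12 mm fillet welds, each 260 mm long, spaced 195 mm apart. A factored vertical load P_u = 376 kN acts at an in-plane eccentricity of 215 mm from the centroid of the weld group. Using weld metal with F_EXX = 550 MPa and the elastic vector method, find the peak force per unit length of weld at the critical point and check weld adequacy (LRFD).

f_max ≈ 2180 N/mm; NOT adequate

Total weld length L_w = 520 mm. Treat welds as unit-width lines.
Polar moment about centroid: J = 2[d³/12 + d(b/2)²] = 2[260³/12 + 260×97.5²] = 7873000 mm³.
Direct shear f_v = P/L_w = 376×10³ / 520 = 723.1 N/mm (vertical).
Torsion M = P·e = 376×10³ × 215 = 80840000 N·mm.
Critical point at (x, y) = (97.5, 130) from centroid. f_tx = M·y/J = 1335 N/mm; f_ty = M·x/J = 1001 N/mm.
Resultant f_max = √[f_tx² + (f_v + f_ty)²] = √[1335² + (723.1 + 1001)²] = 2181 N/mm.
Capacity per unit length: φr_n = 0.75 × 0.6 × 550 × (0.707 × 12) = 2100 N/mm.
2181 > 2100 → NOT adequate.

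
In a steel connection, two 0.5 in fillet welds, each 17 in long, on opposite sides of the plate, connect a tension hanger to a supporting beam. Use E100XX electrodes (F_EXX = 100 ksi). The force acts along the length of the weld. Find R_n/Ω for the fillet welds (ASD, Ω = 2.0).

Effective throat t_e = 0.707 × 0.5 = 0.3535 in.
Total length L = 34 in; A_we = 0.3535 × 34 = 12.02 in².
F_nw = 0.6 F_EXX = 0.6 × 100 = 60 ksi.
R_n = 60 × 12.02 = 721.1 kip; R_n/Ω = 721.1/2.0 = 360.6 kip.

R_n/Ω ≈ 361 kip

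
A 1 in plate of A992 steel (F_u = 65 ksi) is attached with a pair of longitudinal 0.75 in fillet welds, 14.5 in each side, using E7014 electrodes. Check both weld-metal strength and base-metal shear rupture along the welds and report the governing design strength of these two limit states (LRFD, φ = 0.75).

φR_n ≈ 484 kips (weld metal governs)

E70XX → F_EXX = 70 ksi.
t_e = 0.707 × 0.75 = 0.5302 in; L = 29 in.
Weld metal: φR_n = 0.75 × 0.6 × 70 × 0.5302 × 29 = 484.4 kips.
Base metal (shear rupture): φR_n = 0.75 × 0.6 × 65 × 1 × 29 = 848.2 kips.
Governing: weld metal.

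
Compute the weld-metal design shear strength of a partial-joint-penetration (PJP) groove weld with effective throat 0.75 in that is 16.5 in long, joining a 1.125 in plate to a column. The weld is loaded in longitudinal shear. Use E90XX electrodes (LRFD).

φR_n ≈ 501 kip

E90XX → F_EXX = 90 ksi.
Effective throat (given) t_e = 0.75 in.
A_we = 0.75 × 16.5 = 12.38 in².
F_nw = 0.6 F_EXX = 54 ksi.
φR_n = 0.75 × 54 × 12.38 = 501.2 kip.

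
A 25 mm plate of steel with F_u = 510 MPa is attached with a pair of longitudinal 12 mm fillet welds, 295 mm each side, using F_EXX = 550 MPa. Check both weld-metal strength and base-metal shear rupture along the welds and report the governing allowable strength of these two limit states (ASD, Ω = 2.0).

R_n/Ω ≈ 826 kN (weld metal governs)

t_e = 0.707 × 12 = 8.484 mm; L = 590 mm.
Weld metal: R_n/Ω = (1/2.0) × 0.6 × 550 × 8.484 × 590 × 10⁻³ = 825.9 kN.
Base metal (shear rupture): R_n/Ω = (1/2.0) × 0.6 × 510 × 25 × 590 × 10⁻³ = 2257 kN.
Governing: weld metal.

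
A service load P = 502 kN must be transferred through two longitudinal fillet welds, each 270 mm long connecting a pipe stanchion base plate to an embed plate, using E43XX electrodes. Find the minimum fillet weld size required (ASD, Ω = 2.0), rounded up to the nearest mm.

E43XX → F_EXX = 430 MPa.
Total weld length L = 540 mm.
Required throat t_e = P × Ω / (0.6 F_EXX × L) = 502 × 2.0 / (0.6 × 430 × 540 × 10⁻³) = 7.206 mm.
Required leg w = t_e / 0.707 = 10.19 mm → use 11 mm.

w = 11 mm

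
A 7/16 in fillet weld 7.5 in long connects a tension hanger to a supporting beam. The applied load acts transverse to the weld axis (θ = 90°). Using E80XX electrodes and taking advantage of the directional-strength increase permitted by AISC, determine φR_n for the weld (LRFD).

φR_n ≈ 125 kips

E80XX → F_EXX = 80 ksi.
t_e = 0.707 × 0.4375 = 0.3093 in; A_we = 0.3093 × 7.5 = 2.32 in².
Directional factor: 1.0 + 0.5 sin^1.5(90°) = 1.5.
F_nw = 0.6 × 80 × 1.5 = 72 ksi.
φR_n = 0.75 × 72 × 2.32 = 125.3 kips.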